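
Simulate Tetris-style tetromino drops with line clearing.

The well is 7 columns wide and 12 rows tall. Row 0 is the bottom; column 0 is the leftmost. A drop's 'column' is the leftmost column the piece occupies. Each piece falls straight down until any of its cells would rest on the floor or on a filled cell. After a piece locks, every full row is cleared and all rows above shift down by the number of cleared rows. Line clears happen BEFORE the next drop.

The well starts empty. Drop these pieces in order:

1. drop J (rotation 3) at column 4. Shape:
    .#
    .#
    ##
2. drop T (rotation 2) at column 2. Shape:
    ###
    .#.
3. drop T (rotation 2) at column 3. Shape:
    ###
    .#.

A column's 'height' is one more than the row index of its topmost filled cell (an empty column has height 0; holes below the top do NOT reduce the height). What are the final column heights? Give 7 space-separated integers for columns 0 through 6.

Drop 1: J rot3 at col 4 lands with bottom-row=0; cleared 0 line(s) (total 0); column heights now [0 0 0 0 1 3 0], max=3
Drop 2: T rot2 at col 2 lands with bottom-row=0; cleared 0 line(s) (total 0); column heights now [0 0 2 2 2 3 0], max=3
Drop 3: T rot2 at col 3 lands with bottom-row=2; cleared 0 line(s) (total 0); column heights now [0 0 2 4 4 4 0], max=4

Answer: 0 0 2 4 4 4 0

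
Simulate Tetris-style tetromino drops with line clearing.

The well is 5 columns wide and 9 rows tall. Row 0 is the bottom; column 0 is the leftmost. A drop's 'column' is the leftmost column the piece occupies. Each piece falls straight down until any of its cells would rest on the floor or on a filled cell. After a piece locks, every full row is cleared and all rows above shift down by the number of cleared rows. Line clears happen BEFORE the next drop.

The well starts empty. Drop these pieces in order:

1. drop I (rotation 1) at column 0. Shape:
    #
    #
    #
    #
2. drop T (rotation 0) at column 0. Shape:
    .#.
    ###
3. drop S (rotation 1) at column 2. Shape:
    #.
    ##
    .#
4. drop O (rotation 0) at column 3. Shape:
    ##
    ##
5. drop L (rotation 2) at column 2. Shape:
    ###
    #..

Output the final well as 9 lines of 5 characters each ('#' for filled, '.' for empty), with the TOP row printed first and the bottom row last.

Answer: ..###
..###
..###
.###.
####.
#....
#....
#....
#....

Derivation:
Drop 1: I rot1 at col 0 lands with bottom-row=0; cleared 0 line(s) (total 0); column heights now [4 0 0 0 0], max=4
Drop 2: T rot0 at col 0 lands with bottom-row=4; cleared 0 line(s) (total 0); column heights now [5 6 5 0 0], max=6
Drop 3: S rot1 at col 2 lands with bottom-row=4; cleared 0 line(s) (total 0); column heights now [5 6 7 6 0], max=7
Drop 4: O rot0 at col 3 lands with bottom-row=6; cleared 0 line(s) (total 0); column heights now [5 6 7 8 8], max=8
Drop 5: L rot2 at col 2 lands with bottom-row=7; cleared 0 line(s) (total 0); column heights now [5 6 9 9 9], max=9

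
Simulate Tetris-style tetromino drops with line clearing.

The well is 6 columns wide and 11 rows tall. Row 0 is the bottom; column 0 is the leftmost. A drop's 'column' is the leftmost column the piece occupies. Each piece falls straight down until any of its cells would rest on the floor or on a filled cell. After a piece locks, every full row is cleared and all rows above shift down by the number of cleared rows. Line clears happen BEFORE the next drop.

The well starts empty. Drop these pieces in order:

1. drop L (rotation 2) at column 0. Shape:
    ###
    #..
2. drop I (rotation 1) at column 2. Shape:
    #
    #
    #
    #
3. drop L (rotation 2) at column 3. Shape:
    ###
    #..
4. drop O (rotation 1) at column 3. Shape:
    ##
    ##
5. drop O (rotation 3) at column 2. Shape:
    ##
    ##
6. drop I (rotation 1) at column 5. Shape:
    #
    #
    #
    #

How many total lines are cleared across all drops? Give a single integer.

Drop 1: L rot2 at col 0 lands with bottom-row=0; cleared 0 line(s) (total 0); column heights now [2 2 2 0 0 0], max=2
Drop 2: I rot1 at col 2 lands with bottom-row=2; cleared 0 line(s) (total 0); column heights now [2 2 6 0 0 0], max=6
Drop 3: L rot2 at col 3 lands with bottom-row=0; cleared 1 line(s) (total 1); column heights now [1 0 5 1 0 0], max=5
Drop 4: O rot1 at col 3 lands with bottom-row=1; cleared 0 line(s) (total 1); column heights now [1 0 5 3 3 0], max=5
Drop 5: O rot3 at col 2 lands with bottom-row=5; cleared 0 line(s) (total 1); column heights now [1 0 7 7 3 0], max=7
Drop 6: I rot1 at col 5 lands with bottom-row=0; cleared 0 line(s) (total 1); column heights now [1 0 7 7 3 4], max=7

Answer: 1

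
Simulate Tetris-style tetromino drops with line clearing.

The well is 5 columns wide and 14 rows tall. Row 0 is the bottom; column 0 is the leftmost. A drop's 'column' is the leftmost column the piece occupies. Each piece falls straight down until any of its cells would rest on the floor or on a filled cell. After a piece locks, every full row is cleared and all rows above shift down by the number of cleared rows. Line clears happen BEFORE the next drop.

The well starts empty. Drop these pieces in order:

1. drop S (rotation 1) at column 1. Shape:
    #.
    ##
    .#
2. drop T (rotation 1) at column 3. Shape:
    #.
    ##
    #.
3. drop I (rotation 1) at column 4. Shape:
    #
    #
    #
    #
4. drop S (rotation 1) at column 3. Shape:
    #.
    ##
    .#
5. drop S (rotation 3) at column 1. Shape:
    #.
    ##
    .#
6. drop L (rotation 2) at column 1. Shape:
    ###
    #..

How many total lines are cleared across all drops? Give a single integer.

Drop 1: S rot1 at col 1 lands with bottom-row=0; cleared 0 line(s) (total 0); column heights now [0 3 2 0 0], max=3
Drop 2: T rot1 at col 3 lands with bottom-row=0; cleared 0 line(s) (total 0); column heights now [0 3 2 3 2], max=3
Drop 3: I rot1 at col 4 lands with bottom-row=2; cleared 0 line(s) (total 0); column heights now [0 3 2 3 6], max=6
Drop 4: S rot1 at col 3 lands with bottom-row=6; cleared 0 line(s) (total 0); column heights now [0 3 2 9 8], max=9
Drop 5: S rot3 at col 1 lands with bottom-row=2; cleared 0 line(s) (total 0); column heights now [0 5 4 9 8], max=9
Drop 6: L rot2 at col 1 lands with bottom-row=8; cleared 0 line(s) (total 0); column heights now [0 10 10 10 8], max=10

Answer: 0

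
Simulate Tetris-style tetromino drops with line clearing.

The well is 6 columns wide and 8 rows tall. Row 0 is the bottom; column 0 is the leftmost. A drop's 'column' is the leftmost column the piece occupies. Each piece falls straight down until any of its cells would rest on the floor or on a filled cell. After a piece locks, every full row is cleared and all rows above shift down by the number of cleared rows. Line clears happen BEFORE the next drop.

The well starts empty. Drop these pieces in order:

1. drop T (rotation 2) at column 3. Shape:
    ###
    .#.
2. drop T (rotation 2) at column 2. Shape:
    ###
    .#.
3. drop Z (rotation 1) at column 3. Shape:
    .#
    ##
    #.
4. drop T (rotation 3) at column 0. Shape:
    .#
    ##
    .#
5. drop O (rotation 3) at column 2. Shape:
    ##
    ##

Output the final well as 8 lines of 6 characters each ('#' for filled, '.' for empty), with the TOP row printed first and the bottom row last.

Answer: ..##..
..###.
...##.
...#..
..###.
.#.#..
##.###
.#..#.

Derivation:
Drop 1: T rot2 at col 3 lands with bottom-row=0; cleared 0 line(s) (total 0); column heights now [0 0 0 2 2 2], max=2
Drop 2: T rot2 at col 2 lands with bottom-row=2; cleared 0 line(s) (total 0); column heights now [0 0 4 4 4 2], max=4
Drop 3: Z rot1 at col 3 lands with bottom-row=4; cleared 0 line(s) (total 0); column heights now [0 0 4 6 7 2], max=7
Drop 4: T rot3 at col 0 lands with bottom-row=0; cleared 0 line(s) (total 0); column heights now [2 3 4 6 7 2], max=7
Drop 5: O rot3 at col 2 lands with bottom-row=6; cleared 0 line(s) (total 0); column heights now [2 3 8 8 7 2], max=8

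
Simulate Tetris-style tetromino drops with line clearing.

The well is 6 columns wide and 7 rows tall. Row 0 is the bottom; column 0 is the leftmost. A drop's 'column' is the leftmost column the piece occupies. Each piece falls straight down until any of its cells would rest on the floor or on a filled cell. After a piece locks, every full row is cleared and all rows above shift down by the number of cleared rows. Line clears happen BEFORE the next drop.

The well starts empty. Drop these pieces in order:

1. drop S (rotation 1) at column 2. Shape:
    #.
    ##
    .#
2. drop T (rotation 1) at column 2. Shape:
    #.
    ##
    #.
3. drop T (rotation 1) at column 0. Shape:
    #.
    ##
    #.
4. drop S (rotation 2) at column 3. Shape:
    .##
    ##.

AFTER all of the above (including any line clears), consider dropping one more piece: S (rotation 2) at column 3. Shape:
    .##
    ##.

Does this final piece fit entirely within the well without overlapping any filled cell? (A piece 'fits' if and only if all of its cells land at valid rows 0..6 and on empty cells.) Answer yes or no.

Answer: no

Derivation:
Drop 1: S rot1 at col 2 lands with bottom-row=0; cleared 0 line(s) (total 0); column heights now [0 0 3 2 0 0], max=3
Drop 2: T rot1 at col 2 lands with bottom-row=3; cleared 0 line(s) (total 0); column heights now [0 0 6 5 0 0], max=6
Drop 3: T rot1 at col 0 lands with bottom-row=0; cleared 0 line(s) (total 0); column heights now [3 2 6 5 0 0], max=6
Drop 4: S rot2 at col 3 lands with bottom-row=5; cleared 0 line(s) (total 0); column heights now [3 2 6 6 7 7], max=7
Test piece S rot2 at col 3 (width 3): heights before test = [3 2 6 6 7 7]; fits = False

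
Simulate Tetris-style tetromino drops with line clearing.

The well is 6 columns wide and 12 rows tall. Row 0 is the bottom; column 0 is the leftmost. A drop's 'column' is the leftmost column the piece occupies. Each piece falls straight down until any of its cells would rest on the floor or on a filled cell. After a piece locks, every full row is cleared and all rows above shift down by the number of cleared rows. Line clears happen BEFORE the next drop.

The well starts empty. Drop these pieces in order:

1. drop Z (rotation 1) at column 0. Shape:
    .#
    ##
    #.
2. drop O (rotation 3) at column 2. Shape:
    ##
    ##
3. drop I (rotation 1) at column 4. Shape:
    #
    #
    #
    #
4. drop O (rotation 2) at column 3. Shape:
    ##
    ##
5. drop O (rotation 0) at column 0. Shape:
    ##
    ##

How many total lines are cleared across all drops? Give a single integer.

Drop 1: Z rot1 at col 0 lands with bottom-row=0; cleared 0 line(s) (total 0); column heights now [2 3 0 0 0 0], max=3
Drop 2: O rot3 at col 2 lands with bottom-row=0; cleared 0 line(s) (total 0); column heights now [2 3 2 2 0 0], max=3
Drop 3: I rot1 at col 4 lands with bottom-row=0; cleared 0 line(s) (total 0); column heights now [2 3 2 2 4 0], max=4
Drop 4: O rot2 at col 3 lands with bottom-row=4; cleared 0 line(s) (total 0); column heights now [2 3 2 6 6 0], max=6
Drop 5: O rot0 at col 0 lands with bottom-row=3; cleared 0 line(s) (total 0); column heights now [5 5 2 6 6 0], max=6

Answer: 0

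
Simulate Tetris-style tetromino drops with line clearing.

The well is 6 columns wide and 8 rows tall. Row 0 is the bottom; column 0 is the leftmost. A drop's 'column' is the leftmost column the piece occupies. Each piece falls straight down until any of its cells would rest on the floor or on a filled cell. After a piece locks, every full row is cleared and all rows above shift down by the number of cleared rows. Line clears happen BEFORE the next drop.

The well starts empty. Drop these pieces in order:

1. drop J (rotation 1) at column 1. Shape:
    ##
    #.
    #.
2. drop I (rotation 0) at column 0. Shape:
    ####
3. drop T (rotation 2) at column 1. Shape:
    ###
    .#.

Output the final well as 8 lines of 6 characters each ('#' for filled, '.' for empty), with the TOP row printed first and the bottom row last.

Answer: ......
......
.###..
..#...
####..
.##...
.#....
.#....

Derivation:
Drop 1: J rot1 at col 1 lands with bottom-row=0; cleared 0 line(s) (total 0); column heights now [0 3 3 0 0 0], max=3
Drop 2: I rot0 at col 0 lands with bottom-row=3; cleared 0 line(s) (total 0); column heights now [4 4 4 4 0 0], max=4
Drop 3: T rot2 at col 1 lands with bottom-row=4; cleared 0 line(s) (total 0); column heights now [4 6 6 6 0 0], max=6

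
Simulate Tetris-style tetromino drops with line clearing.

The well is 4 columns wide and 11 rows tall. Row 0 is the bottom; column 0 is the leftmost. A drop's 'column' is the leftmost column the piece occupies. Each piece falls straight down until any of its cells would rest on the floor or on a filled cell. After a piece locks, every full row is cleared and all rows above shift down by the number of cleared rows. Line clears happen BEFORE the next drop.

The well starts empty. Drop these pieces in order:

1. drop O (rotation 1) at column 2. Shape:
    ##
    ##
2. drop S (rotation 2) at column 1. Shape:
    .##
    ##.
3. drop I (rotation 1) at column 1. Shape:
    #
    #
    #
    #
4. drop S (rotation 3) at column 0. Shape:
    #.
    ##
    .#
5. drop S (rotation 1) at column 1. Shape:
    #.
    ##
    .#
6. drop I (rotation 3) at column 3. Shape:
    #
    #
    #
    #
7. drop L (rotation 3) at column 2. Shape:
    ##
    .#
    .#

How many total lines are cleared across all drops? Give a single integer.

Answer: 2

Derivation:
Drop 1: O rot1 at col 2 lands with bottom-row=0; cleared 0 line(s) (total 0); column heights now [0 0 2 2], max=2
Drop 2: S rot2 at col 1 lands with bottom-row=2; cleared 0 line(s) (total 0); column heights now [0 3 4 4], max=4
Drop 3: I rot1 at col 1 lands with bottom-row=3; cleared 0 line(s) (total 0); column heights now [0 7 4 4], max=7
Drop 4: S rot3 at col 0 lands with bottom-row=7; cleared 0 line(s) (total 0); column heights now [10 9 4 4], max=10
Drop 5: S rot1 at col 1 lands with bottom-row=8; cleared 0 line(s) (total 0); column heights now [10 11 10 4], max=11
Drop 6: I rot3 at col 3 lands with bottom-row=4; cleared 0 line(s) (total 0); column heights now [10 11 10 8], max=11
Drop 7: L rot3 at col 2 lands with bottom-row=8; cleared 2 line(s) (total 2); column heights now [0 9 9 9], max=9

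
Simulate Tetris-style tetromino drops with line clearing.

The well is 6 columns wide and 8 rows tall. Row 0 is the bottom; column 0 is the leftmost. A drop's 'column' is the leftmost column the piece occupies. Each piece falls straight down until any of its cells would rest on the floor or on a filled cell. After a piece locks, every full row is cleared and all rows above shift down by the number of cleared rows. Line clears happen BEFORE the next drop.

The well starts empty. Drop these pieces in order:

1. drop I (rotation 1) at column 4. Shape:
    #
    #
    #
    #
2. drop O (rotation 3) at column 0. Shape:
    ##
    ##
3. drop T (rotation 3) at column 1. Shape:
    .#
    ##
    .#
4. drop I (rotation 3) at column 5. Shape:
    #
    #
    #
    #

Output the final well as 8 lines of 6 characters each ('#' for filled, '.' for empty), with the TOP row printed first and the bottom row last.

Drop 1: I rot1 at col 4 lands with bottom-row=0; cleared 0 line(s) (total 0); column heights now [0 0 0 0 4 0], max=4
Drop 2: O rot3 at col 0 lands with bottom-row=0; cleared 0 line(s) (total 0); column heights now [2 2 0 0 4 0], max=4
Drop 3: T rot3 at col 1 lands with bottom-row=1; cleared 0 line(s) (total 0); column heights now [2 3 4 0 4 0], max=4
Drop 4: I rot3 at col 5 lands with bottom-row=0; cleared 0 line(s) (total 0); column heights now [2 3 4 0 4 4], max=4

Answer: ......
......
......
......
..#.##
.##.##
###.##
##..##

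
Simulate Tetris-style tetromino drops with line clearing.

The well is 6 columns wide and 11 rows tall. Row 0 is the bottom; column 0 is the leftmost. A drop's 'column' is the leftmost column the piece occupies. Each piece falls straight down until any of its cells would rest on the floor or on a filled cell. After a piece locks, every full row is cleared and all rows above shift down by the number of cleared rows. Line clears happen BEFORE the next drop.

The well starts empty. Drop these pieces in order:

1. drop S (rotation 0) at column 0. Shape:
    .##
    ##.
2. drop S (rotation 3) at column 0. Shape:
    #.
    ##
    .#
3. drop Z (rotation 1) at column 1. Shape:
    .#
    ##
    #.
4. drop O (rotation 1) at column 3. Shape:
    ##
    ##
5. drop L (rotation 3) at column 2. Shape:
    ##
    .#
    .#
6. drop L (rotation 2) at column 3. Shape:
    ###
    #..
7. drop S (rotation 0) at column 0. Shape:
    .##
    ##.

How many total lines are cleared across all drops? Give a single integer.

Answer: 0

Derivation:
Drop 1: S rot0 at col 0 lands with bottom-row=0; cleared 0 line(s) (total 0); column heights now [1 2 2 0 0 0], max=2
Drop 2: S rot3 at col 0 lands with bottom-row=2; cleared 0 line(s) (total 0); column heights now [5 4 2 0 0 0], max=5
Drop 3: Z rot1 at col 1 lands with bottom-row=4; cleared 0 line(s) (total 0); column heights now [5 6 7 0 0 0], max=7
Drop 4: O rot1 at col 3 lands with bottom-row=0; cleared 0 line(s) (total 0); column heights now [5 6 7 2 2 0], max=7
Drop 5: L rot3 at col 2 lands with bottom-row=5; cleared 0 line(s) (total 0); column heights now [5 6 8 8 2 0], max=8
Drop 6: L rot2 at col 3 lands with bottom-row=8; cleared 0 line(s) (total 0); column heights now [5 6 8 10 10 10], max=10
Drop 7: S rot0 at col 0 lands with bottom-row=7; cleared 0 line(s) (total 0); column heights now [8 9 9 10 10 10], max=10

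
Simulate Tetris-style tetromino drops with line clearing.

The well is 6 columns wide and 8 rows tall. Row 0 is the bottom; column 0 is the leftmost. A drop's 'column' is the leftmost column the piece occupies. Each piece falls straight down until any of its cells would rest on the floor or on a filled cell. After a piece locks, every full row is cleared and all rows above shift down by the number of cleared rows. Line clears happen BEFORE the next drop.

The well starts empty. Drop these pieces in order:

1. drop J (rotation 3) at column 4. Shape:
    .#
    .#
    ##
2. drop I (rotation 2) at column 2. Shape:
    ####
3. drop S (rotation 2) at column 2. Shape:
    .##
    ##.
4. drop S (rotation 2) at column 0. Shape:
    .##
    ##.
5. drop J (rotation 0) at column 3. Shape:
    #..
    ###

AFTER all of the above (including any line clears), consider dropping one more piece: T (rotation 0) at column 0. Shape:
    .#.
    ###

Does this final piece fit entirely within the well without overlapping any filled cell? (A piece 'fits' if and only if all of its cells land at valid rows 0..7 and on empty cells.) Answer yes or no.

Answer: yes

Derivation:
Drop 1: J rot3 at col 4 lands with bottom-row=0; cleared 0 line(s) (total 0); column heights now [0 0 0 0 1 3], max=3
Drop 2: I rot2 at col 2 lands with bottom-row=3; cleared 0 line(s) (total 0); column heights now [0 0 4 4 4 4], max=4
Drop 3: S rot2 at col 2 lands with bottom-row=4; cleared 0 line(s) (total 0); column heights now [0 0 5 6 6 4], max=6
Drop 4: S rot2 at col 0 lands with bottom-row=4; cleared 0 line(s) (total 0); column heights now [5 6 6 6 6 4], max=6
Drop 5: J rot0 at col 3 lands with bottom-row=6; cleared 0 line(s) (total 0); column heights now [5 6 6 8 7 7], max=8
Test piece T rot0 at col 0 (width 3): heights before test = [5 6 6 8 7 7]; fits = True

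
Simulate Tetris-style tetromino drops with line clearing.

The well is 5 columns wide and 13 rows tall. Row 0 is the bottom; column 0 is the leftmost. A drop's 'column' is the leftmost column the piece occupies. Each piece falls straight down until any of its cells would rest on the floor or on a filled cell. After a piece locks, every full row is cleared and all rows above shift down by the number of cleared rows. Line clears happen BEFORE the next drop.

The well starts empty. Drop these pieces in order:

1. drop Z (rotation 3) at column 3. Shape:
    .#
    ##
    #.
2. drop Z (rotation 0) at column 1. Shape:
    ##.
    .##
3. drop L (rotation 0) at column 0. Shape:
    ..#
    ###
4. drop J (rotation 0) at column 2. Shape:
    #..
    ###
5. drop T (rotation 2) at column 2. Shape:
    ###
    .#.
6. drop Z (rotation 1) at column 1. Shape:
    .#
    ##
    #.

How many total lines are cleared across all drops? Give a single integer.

Drop 1: Z rot3 at col 3 lands with bottom-row=0; cleared 0 line(s) (total 0); column heights now [0 0 0 2 3], max=3
Drop 2: Z rot0 at col 1 lands with bottom-row=2; cleared 0 line(s) (total 0); column heights now [0 4 4 3 3], max=4
Drop 3: L rot0 at col 0 lands with bottom-row=4; cleared 0 line(s) (total 0); column heights now [5 5 6 3 3], max=6
Drop 4: J rot0 at col 2 lands with bottom-row=6; cleared 0 line(s) (total 0); column heights now [5 5 8 7 7], max=8
Drop 5: T rot2 at col 2 lands with bottom-row=7; cleared 0 line(s) (total 0); column heights now [5 5 9 9 9], max=9
Drop 6: Z rot1 at col 1 lands with bottom-row=8; cleared 0 line(s) (total 0); column heights now [5 10 11 9 9], max=11

Answer: 0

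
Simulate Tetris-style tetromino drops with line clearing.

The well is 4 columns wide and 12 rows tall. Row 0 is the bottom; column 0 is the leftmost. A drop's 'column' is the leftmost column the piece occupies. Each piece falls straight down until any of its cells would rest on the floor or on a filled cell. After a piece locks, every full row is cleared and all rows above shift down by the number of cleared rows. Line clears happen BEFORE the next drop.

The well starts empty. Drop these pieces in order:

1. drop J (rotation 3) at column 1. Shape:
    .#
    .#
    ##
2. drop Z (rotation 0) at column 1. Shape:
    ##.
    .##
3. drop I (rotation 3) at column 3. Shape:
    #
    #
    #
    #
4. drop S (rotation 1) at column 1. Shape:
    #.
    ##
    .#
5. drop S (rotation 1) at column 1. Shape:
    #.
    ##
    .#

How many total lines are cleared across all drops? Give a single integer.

Drop 1: J rot3 at col 1 lands with bottom-row=0; cleared 0 line(s) (total 0); column heights now [0 1 3 0], max=3
Drop 2: Z rot0 at col 1 lands with bottom-row=3; cleared 0 line(s) (total 0); column heights now [0 5 5 4], max=5
Drop 3: I rot3 at col 3 lands with bottom-row=4; cleared 0 line(s) (total 0); column heights now [0 5 5 8], max=8
Drop 4: S rot1 at col 1 lands with bottom-row=5; cleared 0 line(s) (total 0); column heights now [0 8 7 8], max=8
Drop 5: S rot1 at col 1 lands with bottom-row=7; cleared 0 line(s) (total 0); column heights now [0 10 9 8], max=10

Answer: 0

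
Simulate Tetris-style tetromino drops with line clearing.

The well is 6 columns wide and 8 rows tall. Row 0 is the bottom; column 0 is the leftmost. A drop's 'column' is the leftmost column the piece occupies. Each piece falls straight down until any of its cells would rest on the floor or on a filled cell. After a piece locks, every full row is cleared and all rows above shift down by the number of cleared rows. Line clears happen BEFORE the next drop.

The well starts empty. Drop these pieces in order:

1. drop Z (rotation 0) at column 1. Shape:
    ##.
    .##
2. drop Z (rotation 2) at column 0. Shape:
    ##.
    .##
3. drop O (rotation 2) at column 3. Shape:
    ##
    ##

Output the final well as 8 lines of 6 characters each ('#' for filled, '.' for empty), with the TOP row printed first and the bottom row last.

Drop 1: Z rot0 at col 1 lands with bottom-row=0; cleared 0 line(s) (total 0); column heights now [0 2 2 1 0 0], max=2
Drop 2: Z rot2 at col 0 lands with bottom-row=2; cleared 0 line(s) (total 0); column heights now [4 4 3 1 0 0], max=4
Drop 3: O rot2 at col 3 lands with bottom-row=1; cleared 0 line(s) (total 0); column heights now [4 4 3 3 3 0], max=4

Answer: ......
......
......
......
##....
.####.
.####.
..##..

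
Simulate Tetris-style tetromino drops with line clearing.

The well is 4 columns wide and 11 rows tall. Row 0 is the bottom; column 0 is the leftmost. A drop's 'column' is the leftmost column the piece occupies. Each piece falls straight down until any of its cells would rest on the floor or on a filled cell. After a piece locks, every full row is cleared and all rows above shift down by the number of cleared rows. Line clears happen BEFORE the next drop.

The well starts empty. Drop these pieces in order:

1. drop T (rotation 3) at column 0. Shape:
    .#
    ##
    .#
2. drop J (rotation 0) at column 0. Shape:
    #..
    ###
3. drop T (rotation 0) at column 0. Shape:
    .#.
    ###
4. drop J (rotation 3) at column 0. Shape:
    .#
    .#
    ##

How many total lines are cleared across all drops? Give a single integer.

Drop 1: T rot3 at col 0 lands with bottom-row=0; cleared 0 line(s) (total 0); column heights now [2 3 0 0], max=3
Drop 2: J rot0 at col 0 lands with bottom-row=3; cleared 0 line(s) (total 0); column heights now [5 4 4 0], max=5
Drop 3: T rot0 at col 0 lands with bottom-row=5; cleared 0 line(s) (total 0); column heights now [6 7 6 0], max=7
Drop 4: J rot3 at col 0 lands with bottom-row=7; cleared 0 line(s) (total 0); column heights now [8 10 6 0], max=10

Answer: 0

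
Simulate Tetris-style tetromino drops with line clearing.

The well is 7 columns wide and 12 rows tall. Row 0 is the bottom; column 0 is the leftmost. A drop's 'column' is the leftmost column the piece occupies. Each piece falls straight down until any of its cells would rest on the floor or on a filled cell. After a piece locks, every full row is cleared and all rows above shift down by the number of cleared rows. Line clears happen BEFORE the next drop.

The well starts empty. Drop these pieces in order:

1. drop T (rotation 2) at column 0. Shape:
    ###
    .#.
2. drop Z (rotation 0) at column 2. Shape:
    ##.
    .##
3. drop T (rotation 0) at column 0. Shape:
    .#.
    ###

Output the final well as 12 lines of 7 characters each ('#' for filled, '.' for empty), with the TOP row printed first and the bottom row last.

Drop 1: T rot2 at col 0 lands with bottom-row=0; cleared 0 line(s) (total 0); column heights now [2 2 2 0 0 0 0], max=2
Drop 2: Z rot0 at col 2 lands with bottom-row=1; cleared 0 line(s) (total 0); column heights now [2 2 3 3 2 0 0], max=3
Drop 3: T rot0 at col 0 lands with bottom-row=3; cleared 0 line(s) (total 0); column heights now [4 5 4 3 2 0 0], max=5

Answer: .......
.......
.......
.......
.......
.......
.......
.#.....
###....
..##...
#####..
.#.....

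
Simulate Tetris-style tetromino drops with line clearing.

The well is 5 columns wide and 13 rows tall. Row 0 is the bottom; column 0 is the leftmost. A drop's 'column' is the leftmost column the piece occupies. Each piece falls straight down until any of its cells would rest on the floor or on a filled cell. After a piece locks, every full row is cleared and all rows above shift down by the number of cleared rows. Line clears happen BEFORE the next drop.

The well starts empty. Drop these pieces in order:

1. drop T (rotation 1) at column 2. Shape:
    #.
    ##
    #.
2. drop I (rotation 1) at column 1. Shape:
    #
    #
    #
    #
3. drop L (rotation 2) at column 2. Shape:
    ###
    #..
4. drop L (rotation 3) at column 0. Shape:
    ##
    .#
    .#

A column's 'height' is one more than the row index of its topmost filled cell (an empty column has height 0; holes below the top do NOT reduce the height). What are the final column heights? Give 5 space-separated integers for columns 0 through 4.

Drop 1: T rot1 at col 2 lands with bottom-row=0; cleared 0 line(s) (total 0); column heights now [0 0 3 2 0], max=3
Drop 2: I rot1 at col 1 lands with bottom-row=0; cleared 0 line(s) (total 0); column heights now [0 4 3 2 0], max=4
Drop 3: L rot2 at col 2 lands with bottom-row=3; cleared 0 line(s) (total 0); column heights now [0 4 5 5 5], max=5
Drop 4: L rot3 at col 0 lands with bottom-row=4; cleared 0 line(s) (total 0); column heights now [7 7 5 5 5], max=7

Answer: 7 7 5 5 5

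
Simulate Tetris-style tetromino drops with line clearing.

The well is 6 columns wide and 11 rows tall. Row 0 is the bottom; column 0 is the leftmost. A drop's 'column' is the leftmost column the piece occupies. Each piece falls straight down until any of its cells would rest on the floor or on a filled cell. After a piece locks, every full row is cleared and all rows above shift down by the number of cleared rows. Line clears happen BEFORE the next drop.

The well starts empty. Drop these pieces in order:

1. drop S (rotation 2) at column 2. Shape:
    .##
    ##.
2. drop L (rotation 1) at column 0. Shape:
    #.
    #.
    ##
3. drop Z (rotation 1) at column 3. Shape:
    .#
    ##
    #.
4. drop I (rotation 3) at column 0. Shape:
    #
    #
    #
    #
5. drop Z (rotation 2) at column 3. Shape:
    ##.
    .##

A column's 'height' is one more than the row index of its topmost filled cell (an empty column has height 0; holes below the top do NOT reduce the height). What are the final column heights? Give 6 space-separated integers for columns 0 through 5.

Drop 1: S rot2 at col 2 lands with bottom-row=0; cleared 0 line(s) (total 0); column heights now [0 0 1 2 2 0], max=2
Drop 2: L rot1 at col 0 lands with bottom-row=0; cleared 0 line(s) (total 0); column heights now [3 1 1 2 2 0], max=3
Drop 3: Z rot1 at col 3 lands with bottom-row=2; cleared 0 line(s) (total 0); column heights now [3 1 1 4 5 0], max=5
Drop 4: I rot3 at col 0 lands with bottom-row=3; cleared 0 line(s) (total 0); column heights now [7 1 1 4 5 0], max=7
Drop 5: Z rot2 at col 3 lands with bottom-row=5; cleared 0 line(s) (total 0); column heights now [7 1 1 7 7 6], max=7

Answer: 7 1 1 7 7 6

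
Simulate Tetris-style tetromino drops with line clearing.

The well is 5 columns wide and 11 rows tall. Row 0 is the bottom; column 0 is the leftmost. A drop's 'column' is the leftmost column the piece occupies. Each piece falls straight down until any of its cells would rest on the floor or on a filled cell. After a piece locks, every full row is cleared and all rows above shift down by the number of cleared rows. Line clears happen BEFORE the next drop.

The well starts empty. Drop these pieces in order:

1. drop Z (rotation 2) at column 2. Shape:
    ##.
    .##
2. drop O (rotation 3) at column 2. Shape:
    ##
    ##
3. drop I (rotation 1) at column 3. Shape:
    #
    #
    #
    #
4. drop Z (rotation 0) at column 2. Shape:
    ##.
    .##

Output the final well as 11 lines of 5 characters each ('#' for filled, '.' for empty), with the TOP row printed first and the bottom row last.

Answer: .....
..##.
...##
...#.
...#.
...#.
...#.
..##.
..##.
..##.
...##

Derivation:
Drop 1: Z rot2 at col 2 lands with bottom-row=0; cleared 0 line(s) (total 0); column heights now [0 0 2 2 1], max=2
Drop 2: O rot3 at col 2 lands with bottom-row=2; cleared 0 line(s) (total 0); column heights now [0 0 4 4 1], max=4
Drop 3: I rot1 at col 3 lands with bottom-row=4; cleared 0 line(s) (total 0); column heights now [0 0 4 8 1], max=8
Drop 4: Z rot0 at col 2 lands with bottom-row=8; cleared 0 line(s) (total 0); column heights now [0 0 10 10 9], max=10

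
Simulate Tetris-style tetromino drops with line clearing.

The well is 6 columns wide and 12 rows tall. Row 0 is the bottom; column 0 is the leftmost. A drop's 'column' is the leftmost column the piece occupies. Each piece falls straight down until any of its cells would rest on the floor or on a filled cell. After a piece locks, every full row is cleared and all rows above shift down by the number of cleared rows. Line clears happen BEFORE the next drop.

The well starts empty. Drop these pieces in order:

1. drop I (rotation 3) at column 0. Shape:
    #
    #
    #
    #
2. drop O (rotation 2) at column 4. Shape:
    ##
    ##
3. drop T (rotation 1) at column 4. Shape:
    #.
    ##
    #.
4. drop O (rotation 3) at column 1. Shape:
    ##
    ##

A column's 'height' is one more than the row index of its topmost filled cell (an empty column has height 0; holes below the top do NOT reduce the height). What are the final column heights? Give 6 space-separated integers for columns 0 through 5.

Drop 1: I rot3 at col 0 lands with bottom-row=0; cleared 0 line(s) (total 0); column heights now [4 0 0 0 0 0], max=4
Drop 2: O rot2 at col 4 lands with bottom-row=0; cleared 0 line(s) (total 0); column heights now [4 0 0 0 2 2], max=4
Drop 3: T rot1 at col 4 lands with bottom-row=2; cleared 0 line(s) (total 0); column heights now [4 0 0 0 5 4], max=5
Drop 4: O rot3 at col 1 lands with bottom-row=0; cleared 0 line(s) (total 0); column heights now [4 2 2 0 5 4], max=5

Answer: 4 2 2 0 5 4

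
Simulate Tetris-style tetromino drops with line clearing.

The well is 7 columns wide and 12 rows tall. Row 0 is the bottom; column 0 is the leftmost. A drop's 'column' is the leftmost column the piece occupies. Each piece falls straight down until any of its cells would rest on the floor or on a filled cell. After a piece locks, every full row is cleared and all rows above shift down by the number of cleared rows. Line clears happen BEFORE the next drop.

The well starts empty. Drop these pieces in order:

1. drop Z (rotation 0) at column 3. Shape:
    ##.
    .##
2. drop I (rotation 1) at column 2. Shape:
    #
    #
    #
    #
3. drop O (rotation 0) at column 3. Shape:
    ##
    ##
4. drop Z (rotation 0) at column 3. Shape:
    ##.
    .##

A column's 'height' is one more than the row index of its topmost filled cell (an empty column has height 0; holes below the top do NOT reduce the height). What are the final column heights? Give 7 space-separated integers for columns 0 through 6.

Answer: 0 0 4 6 6 5 0

Derivation:
Drop 1: Z rot0 at col 3 lands with bottom-row=0; cleared 0 line(s) (total 0); column heights now [0 0 0 2 2 1 0], max=2
Drop 2: I rot1 at col 2 lands with bottom-row=0; cleared 0 line(s) (total 0); column heights now [0 0 4 2 2 1 0], max=4
Drop 3: O rot0 at col 3 lands with bottom-row=2; cleared 0 line(s) (total 0); column heights now [0 0 4 4 4 1 0], max=4
Drop 4: Z rot0 at col 3 lands with bottom-row=4; cleared 0 line(s) (total 0); column heights now [0 0 4 6 6 5 0], max=6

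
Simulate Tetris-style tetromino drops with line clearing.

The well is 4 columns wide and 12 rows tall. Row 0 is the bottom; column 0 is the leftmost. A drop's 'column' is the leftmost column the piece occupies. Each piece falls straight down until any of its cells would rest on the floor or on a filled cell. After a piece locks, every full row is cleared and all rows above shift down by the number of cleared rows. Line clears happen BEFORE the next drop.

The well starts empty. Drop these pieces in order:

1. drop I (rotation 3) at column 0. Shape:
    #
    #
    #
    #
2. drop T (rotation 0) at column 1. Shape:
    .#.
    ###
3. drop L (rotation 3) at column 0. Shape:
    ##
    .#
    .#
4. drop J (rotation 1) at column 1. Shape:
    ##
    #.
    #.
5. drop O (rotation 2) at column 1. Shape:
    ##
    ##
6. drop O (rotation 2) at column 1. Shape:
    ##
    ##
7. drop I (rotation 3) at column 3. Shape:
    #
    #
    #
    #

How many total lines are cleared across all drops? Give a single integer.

Answer: 1

Derivation:
Drop 1: I rot3 at col 0 lands with bottom-row=0; cleared 0 line(s) (total 0); column heights now [4 0 0 0], max=4
Drop 2: T rot0 at col 1 lands with bottom-row=0; cleared 1 line(s) (total 1); column heights now [3 0 1 0], max=3
Drop 3: L rot3 at col 0 lands with bottom-row=1; cleared 0 line(s) (total 1); column heights now [4 4 1 0], max=4
Drop 4: J rot1 at col 1 lands with bottom-row=4; cleared 0 line(s) (total 1); column heights now [4 7 7 0], max=7
Drop 5: O rot2 at col 1 lands with bottom-row=7; cleared 0 line(s) (total 1); column heights now [4 9 9 0], max=9
Drop 6: O rot2 at col 1 lands with bottom-row=9; cleared 0 line(s) (total 1); column heights now [4 11 11 0], max=11
Drop 7: I rot3 at col 3 lands with bottom-row=0; cleared 0 line(s) (total 1); column heights now [4 11 11 4], max=11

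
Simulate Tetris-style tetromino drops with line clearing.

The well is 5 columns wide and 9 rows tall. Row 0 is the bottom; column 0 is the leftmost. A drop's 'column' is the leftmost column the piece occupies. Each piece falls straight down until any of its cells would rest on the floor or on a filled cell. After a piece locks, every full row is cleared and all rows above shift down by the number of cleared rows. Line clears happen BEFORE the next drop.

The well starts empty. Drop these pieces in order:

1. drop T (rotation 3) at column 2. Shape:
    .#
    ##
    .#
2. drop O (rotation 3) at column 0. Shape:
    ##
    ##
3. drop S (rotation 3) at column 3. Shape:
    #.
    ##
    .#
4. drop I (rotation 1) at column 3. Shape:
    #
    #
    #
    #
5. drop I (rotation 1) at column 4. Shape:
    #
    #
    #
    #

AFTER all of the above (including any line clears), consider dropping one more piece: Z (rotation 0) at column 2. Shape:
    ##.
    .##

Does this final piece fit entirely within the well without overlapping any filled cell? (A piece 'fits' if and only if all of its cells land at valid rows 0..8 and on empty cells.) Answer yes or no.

Answer: no

Derivation:
Drop 1: T rot3 at col 2 lands with bottom-row=0; cleared 0 line(s) (total 0); column heights now [0 0 2 3 0], max=3
Drop 2: O rot3 at col 0 lands with bottom-row=0; cleared 0 line(s) (total 0); column heights now [2 2 2 3 0], max=3
Drop 3: S rot3 at col 3 lands with bottom-row=2; cleared 0 line(s) (total 0); column heights now [2 2 2 5 4], max=5
Drop 4: I rot1 at col 3 lands with bottom-row=5; cleared 0 line(s) (total 0); column heights now [2 2 2 9 4], max=9
Drop 5: I rot1 at col 4 lands with bottom-row=4; cleared 0 line(s) (total 0); column heights now [2 2 2 9 8], max=9
Test piece Z rot0 at col 2 (width 3): heights before test = [2 2 2 9 8]; fits = False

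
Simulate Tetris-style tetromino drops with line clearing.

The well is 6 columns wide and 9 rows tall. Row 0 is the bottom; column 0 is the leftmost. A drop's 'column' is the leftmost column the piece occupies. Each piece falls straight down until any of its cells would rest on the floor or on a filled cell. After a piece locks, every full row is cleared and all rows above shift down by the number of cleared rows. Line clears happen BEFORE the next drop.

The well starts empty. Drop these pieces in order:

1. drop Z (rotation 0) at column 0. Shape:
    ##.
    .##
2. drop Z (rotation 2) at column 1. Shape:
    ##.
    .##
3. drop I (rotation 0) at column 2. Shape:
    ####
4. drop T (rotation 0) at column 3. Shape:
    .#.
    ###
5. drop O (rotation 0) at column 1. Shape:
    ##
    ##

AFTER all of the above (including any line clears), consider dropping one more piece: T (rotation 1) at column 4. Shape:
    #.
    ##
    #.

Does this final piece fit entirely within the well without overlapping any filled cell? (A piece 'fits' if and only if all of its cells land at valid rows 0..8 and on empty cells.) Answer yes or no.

Drop 1: Z rot0 at col 0 lands with bottom-row=0; cleared 0 line(s) (total 0); column heights now [2 2 1 0 0 0], max=2
Drop 2: Z rot2 at col 1 lands with bottom-row=1; cleared 0 line(s) (total 0); column heights now [2 3 3 2 0 0], max=3
Drop 3: I rot0 at col 2 lands with bottom-row=3; cleared 0 line(s) (total 0); column heights now [2 3 4 4 4 4], max=4
Drop 4: T rot0 at col 3 lands with bottom-row=4; cleared 0 line(s) (total 0); column heights now [2 3 4 5 6 5], max=6
Drop 5: O rot0 at col 1 lands with bottom-row=4; cleared 0 line(s) (total 0); column heights now [2 6 6 5 6 5], max=6
Test piece T rot1 at col 4 (width 2): heights before test = [2 6 6 5 6 5]; fits = True

Answer: yes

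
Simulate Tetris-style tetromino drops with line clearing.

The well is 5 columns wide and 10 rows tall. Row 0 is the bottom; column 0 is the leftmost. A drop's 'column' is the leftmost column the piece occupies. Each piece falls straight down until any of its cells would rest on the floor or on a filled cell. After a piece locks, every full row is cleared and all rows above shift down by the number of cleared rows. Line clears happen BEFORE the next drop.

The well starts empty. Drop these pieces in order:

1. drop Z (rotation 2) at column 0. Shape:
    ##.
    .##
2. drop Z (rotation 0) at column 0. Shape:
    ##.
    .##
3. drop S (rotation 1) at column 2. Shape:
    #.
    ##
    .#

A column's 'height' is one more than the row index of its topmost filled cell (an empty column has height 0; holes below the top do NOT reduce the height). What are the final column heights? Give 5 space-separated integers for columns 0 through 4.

Drop 1: Z rot2 at col 0 lands with bottom-row=0; cleared 0 line(s) (total 0); column heights now [2 2 1 0 0], max=2
Drop 2: Z rot0 at col 0 lands with bottom-row=2; cleared 0 line(s) (total 0); column heights now [4 4 3 0 0], max=4
Drop 3: S rot1 at col 2 lands with bottom-row=2; cleared 0 line(s) (total 0); column heights now [4 4 5 4 0], max=5

Answer: 4 4 5 4 0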